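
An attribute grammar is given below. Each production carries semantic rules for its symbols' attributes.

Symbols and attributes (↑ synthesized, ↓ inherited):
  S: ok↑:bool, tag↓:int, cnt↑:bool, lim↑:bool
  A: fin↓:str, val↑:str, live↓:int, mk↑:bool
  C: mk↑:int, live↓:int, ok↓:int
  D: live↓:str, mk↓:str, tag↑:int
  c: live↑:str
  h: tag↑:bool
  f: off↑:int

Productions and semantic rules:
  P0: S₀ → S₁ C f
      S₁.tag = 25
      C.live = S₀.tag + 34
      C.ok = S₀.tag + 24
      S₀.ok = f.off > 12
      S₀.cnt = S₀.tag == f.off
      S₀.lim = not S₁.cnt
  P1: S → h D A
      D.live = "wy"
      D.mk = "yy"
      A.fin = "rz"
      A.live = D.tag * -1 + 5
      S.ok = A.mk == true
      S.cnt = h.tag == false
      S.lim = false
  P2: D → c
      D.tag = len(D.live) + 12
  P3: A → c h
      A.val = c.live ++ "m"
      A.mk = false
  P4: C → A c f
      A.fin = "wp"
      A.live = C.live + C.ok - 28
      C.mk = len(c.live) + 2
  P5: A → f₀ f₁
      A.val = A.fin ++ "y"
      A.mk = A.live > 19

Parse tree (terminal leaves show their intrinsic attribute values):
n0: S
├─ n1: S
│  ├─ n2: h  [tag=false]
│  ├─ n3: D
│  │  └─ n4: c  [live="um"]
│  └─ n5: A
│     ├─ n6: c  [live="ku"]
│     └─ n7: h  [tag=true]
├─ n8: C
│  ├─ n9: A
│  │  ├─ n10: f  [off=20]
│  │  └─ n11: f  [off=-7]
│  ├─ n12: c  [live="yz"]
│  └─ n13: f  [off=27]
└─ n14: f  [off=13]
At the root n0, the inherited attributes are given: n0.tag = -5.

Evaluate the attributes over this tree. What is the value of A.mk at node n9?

true

1. n0.tag = -5  [given at root]
2. n1.tag = 25  [25]
3. n2.tag = false  [terminal]
4. n3.live = "wy"  ["wy"]
5. n3.mk = "yy"  ["yy"]
6. n4.live = "um"  [terminal]
7. n3.tag = 14  [len(D.live) + 12]
8. n5.fin = "rz"  ["rz"]
9. n5.live = -9  [D.tag * -1 + 5]
10. n6.live = "ku"  [terminal]
11. n7.tag = true  [terminal]
12. n5.val = "kum"  [c.live ++ "m"]
13. n5.mk = false  [false]
14. n1.ok = false  [A.mk == true]
15. n1.cnt = true  [h.tag == false]
16. n1.lim = false  [false]
17. n8.live = 29  [S₀.tag + 34]
18. n8.ok = 19  [S₀.tag + 24]
19. n9.fin = "wp"  ["wp"]
20. n9.live = 20  [C.live + C.ok - 28]
21. n10.off = 20  [terminal]
22. n11.off = -7  [terminal]
23. n9.val = "wpy"  [A.fin ++ "y"]
24. n9.mk = true  [A.live > 19]
25. n12.live = "yz"  [terminal]
26. n13.off = 27  [terminal]
27. n8.mk = 4  [len(c.live) + 2]
28. n14.off = 13  [terminal]
29. n0.ok = true  [f.off > 12]
30. n0.cnt = false  [S₀.tag == f.off]
31. n0.lim = false  [not S₁.cnt]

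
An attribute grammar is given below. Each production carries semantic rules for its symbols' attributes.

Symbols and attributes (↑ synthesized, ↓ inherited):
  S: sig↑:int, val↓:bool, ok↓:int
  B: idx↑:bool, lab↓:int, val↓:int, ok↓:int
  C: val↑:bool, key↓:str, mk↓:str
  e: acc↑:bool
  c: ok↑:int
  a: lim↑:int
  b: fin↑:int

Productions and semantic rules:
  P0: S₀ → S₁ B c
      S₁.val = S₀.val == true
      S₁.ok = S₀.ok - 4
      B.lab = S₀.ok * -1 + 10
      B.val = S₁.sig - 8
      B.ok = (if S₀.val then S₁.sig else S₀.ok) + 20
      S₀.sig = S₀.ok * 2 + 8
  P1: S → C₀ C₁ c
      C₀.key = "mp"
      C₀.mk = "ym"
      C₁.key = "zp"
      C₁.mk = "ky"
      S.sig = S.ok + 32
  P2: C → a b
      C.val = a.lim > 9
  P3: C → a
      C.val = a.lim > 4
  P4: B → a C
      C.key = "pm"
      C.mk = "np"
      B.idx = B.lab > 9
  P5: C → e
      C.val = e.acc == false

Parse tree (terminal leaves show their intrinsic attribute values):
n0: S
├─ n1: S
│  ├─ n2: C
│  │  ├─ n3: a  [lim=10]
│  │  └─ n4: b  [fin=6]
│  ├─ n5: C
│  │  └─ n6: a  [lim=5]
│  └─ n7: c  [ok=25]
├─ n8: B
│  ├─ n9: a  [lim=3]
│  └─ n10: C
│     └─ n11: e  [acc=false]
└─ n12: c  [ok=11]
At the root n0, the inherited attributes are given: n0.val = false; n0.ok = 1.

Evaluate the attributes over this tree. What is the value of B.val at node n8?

1. n0.val = false  [given at root]
2. n0.ok = 1  [given at root]
3. n1.val = false  [S₀.val == true]
4. n1.ok = -3  [S₀.ok - 4]
5. n2.key = "mp"  ["mp"]
6. n2.mk = "ym"  ["ym"]
7. n3.lim = 10  [terminal]
8. n4.fin = 6  [terminal]
9. n2.val = true  [a.lim > 9]
10. n5.key = "zp"  ["zp"]
11. n5.mk = "ky"  ["ky"]
12. n6.lim = 5  [terminal]
13. n5.val = true  [a.lim > 4]
14. n7.ok = 25  [terminal]
15. n1.sig = 29  [S.ok + 32]
16. n8.lab = 9  [S₀.ok * -1 + 10]
17. n8.val = 21  [S₁.sig - 8]
18. n8.ok = 21  [(if S₀.val then S₁.sig else S₀.ok) + 20]
19. n9.lim = 3  [terminal]
20. n10.key = "pm"  ["pm"]
21. n10.mk = "np"  ["np"]
22. n11.acc = false  [terminal]
23. n10.val = true  [e.acc == false]
24. n8.idx = false  [B.lab > 9]
25. n12.ok = 11  [terminal]
26. n0.sig = 10  [S₀.ok * 2 + 8]

21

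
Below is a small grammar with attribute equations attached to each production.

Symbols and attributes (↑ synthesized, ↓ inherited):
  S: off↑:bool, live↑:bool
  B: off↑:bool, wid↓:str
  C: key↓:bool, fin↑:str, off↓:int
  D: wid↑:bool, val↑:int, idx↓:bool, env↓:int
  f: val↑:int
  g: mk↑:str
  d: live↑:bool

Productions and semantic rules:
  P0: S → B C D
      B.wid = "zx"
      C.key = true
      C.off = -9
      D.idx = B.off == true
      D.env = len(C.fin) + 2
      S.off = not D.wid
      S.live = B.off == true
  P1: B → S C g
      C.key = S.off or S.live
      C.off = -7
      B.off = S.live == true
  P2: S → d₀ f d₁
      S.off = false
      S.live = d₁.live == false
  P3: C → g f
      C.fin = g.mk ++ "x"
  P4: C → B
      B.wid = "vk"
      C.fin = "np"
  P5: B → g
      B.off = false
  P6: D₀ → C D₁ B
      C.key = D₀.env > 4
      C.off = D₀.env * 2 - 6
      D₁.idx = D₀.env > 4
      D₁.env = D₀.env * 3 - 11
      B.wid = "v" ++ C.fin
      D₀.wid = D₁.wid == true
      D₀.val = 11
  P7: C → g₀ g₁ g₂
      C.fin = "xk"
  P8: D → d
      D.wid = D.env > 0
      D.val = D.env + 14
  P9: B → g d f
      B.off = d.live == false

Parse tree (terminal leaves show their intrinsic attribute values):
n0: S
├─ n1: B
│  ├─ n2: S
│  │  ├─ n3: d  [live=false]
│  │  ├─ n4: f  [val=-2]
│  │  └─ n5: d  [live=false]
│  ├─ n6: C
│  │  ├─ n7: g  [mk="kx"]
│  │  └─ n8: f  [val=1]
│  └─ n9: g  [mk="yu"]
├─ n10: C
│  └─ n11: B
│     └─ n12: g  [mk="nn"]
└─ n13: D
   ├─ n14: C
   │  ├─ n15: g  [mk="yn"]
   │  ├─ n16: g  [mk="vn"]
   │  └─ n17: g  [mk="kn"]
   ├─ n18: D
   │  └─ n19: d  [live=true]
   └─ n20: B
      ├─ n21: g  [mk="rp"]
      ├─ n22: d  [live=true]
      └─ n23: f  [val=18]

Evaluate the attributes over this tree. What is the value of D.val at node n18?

1. n1.wid = "zx"  ["zx"]
2. n3.live = false  [terminal]
3. n4.val = -2  [terminal]
4. n5.live = false  [terminal]
5. n2.off = false  [false]
6. n2.live = true  [d₁.live == false]
7. n6.key = true  [S.off or S.live]
8. n6.off = -7  [-7]
9. n7.mk = "kx"  [terminal]
10. n8.val = 1  [terminal]
11. n6.fin = "kxx"  [g.mk ++ "x"]
12. n9.mk = "yu"  [terminal]
13. n1.off = true  [S.live == true]
14. n10.key = true  [true]
15. n10.off = -9  [-9]
16. n11.wid = "vk"  ["vk"]
17. n12.mk = "nn"  [terminal]
18. n11.off = false  [false]
19. n10.fin = "np"  ["np"]
20. n13.idx = true  [B.off == true]
21. n13.env = 4  [len(C.fin) + 2]
22. n14.key = false  [D₀.env > 4]
23. n14.off = 2  [D₀.env * 2 - 6]
24. n15.mk = "yn"  [terminal]
25. n16.mk = "vn"  [terminal]
26. n17.mk = "kn"  [terminal]
27. n14.fin = "xk"  ["xk"]
28. n18.idx = false  [D₀.env > 4]
29. n18.env = 1  [D₀.env * 3 - 11]
30. n19.live = true  [terminal]
31. n18.wid = true  [D.env > 0]
32. n18.val = 15  [D.env + 14]
33. n20.wid = "vxk"  ["v" ++ C.fin]
34. n21.mk = "rp"  [terminal]
35. n22.live = true  [terminal]
36. n23.val = 18  [terminal]
37. n20.off = false  [d.live == false]
38. n13.wid = true  [D₁.wid == true]
39. n13.val = 11  [11]
40. n0.off = false  [not D.wid]
41. n0.live = true  [B.off == true]

15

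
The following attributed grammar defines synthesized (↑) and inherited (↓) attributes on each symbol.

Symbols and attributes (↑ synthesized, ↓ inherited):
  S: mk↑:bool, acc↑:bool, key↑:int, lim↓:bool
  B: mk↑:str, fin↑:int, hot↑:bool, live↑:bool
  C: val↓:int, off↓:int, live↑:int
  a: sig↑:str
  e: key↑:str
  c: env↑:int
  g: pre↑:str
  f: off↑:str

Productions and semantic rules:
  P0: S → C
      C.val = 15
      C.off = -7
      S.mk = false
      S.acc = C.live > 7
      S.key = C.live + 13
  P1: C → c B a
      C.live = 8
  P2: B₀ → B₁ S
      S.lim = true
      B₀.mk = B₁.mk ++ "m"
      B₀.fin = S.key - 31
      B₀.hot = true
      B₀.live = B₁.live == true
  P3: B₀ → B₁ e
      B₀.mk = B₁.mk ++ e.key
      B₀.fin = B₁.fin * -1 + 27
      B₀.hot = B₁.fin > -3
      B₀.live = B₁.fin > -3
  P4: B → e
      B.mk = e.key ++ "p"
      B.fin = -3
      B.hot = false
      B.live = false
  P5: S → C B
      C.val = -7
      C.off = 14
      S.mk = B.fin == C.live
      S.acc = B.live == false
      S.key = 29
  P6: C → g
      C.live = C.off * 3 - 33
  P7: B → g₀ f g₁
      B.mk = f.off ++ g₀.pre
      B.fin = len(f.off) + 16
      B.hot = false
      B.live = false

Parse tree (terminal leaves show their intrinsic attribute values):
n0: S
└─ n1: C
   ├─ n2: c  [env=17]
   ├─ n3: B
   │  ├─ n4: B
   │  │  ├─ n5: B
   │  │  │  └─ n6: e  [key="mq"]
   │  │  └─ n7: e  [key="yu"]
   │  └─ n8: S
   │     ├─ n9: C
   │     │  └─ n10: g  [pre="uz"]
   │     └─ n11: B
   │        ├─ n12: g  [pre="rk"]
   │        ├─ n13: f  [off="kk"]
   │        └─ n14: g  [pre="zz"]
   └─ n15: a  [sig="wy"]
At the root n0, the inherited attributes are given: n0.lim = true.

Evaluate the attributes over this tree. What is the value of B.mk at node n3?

"mqpyum"

1. n0.lim = true  [given at root]
2. n1.val = 15  [15]
3. n1.off = -7  [-7]
4. n2.env = 17  [terminal]
5. n6.key = "mq"  [terminal]
6. n5.mk = "mqp"  [e.key ++ "p"]
7. n5.fin = -3  [-3]
8. n5.hot = false  [false]
9. n5.live = false  [false]
10. n7.key = "yu"  [terminal]
11. n4.mk = "mqpyu"  [B₁.mk ++ e.key]
12. n4.fin = 30  [B₁.fin * -1 + 27]
13. n4.hot = false  [B₁.fin > -3]
14. n4.live = false  [B₁.fin > -3]
15. n8.lim = true  [true]
16. n9.val = -7  [-7]
17. n9.off = 14  [14]
18. n10.pre = "uz"  [terminal]
19. n9.live = 9  [C.off * 3 - 33]
20. n12.pre = "rk"  [terminal]
21. n13.off = "kk"  [terminal]
22. n14.pre = "zz"  [terminal]
23. n11.mk = "kkrk"  [f.off ++ g₀.pre]
24. n11.fin = 18  [len(f.off) + 16]
25. n11.hot = false  [false]
26. n11.live = false  [false]
27. n8.mk = false  [B.fin == C.live]
28. n8.acc = true  [B.live == false]
29. n8.key = 29  [29]
30. n3.mk = "mqpyum"  [B₁.mk ++ "m"]
31. n3.fin = -2  [S.key - 31]
32. n3.hot = true  [true]
33. n3.live = false  [B₁.live == true]
34. n15.sig = "wy"  [terminal]
35. n1.live = 8  [8]
36. n0.mk = false  [false]
37. n0.acc = true  [C.live > 7]
38. n0.key = 21  [C.live + 13]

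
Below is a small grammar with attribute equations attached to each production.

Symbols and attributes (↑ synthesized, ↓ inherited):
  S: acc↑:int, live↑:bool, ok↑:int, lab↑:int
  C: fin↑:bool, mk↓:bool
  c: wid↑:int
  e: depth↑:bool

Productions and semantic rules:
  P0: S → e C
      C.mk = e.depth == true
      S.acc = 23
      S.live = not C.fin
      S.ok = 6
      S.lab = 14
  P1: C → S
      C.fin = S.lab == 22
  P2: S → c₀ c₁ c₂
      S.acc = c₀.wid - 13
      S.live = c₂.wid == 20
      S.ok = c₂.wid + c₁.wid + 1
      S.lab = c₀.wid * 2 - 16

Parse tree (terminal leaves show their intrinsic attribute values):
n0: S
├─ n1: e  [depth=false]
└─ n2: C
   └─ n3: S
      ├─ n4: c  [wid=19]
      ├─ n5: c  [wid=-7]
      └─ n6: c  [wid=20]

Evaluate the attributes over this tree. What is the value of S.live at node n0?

1. n1.depth = false  [terminal]
2. n2.mk = false  [e.depth == true]
3. n4.wid = 19  [terminal]
4. n5.wid = -7  [terminal]
5. n6.wid = 20  [terminal]
6. n3.acc = 6  [c₀.wid - 13]
7. n3.live = true  [c₂.wid == 20]
8. n3.ok = 14  [c₂.wid + c₁.wid + 1]
9. n3.lab = 22  [c₀.wid * 2 - 16]
10. n2.fin = true  [S.lab == 22]
11. n0.acc = 23  [23]
12. n0.live = false  [not C.fin]
13. n0.ok = 6  [6]
14. n0.lab = 14  [14]

false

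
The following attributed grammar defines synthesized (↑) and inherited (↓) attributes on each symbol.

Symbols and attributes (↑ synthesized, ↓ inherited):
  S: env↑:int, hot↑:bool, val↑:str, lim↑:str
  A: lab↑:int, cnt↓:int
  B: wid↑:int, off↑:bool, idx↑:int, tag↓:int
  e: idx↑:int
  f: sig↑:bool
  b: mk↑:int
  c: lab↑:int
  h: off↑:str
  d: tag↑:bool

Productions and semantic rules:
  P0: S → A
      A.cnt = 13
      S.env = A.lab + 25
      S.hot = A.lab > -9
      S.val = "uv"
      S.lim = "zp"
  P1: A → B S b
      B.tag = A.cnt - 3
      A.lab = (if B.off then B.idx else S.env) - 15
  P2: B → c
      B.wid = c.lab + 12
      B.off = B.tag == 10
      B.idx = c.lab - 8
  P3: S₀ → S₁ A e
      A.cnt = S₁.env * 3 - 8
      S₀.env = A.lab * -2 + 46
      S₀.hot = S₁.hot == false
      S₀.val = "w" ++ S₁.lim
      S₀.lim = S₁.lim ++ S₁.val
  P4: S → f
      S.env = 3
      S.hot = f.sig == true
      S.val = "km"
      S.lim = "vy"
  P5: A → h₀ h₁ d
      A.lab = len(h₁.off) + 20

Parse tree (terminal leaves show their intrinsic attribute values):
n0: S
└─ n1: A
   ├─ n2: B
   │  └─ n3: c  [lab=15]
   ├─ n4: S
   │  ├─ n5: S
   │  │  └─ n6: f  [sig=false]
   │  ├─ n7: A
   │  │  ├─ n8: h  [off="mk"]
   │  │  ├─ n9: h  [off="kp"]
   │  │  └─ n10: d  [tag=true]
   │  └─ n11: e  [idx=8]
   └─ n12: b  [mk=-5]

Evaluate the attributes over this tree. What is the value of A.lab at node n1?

-8

1. n1.cnt = 13  [13]
2. n2.tag = 10  [A.cnt - 3]
3. n3.lab = 15  [terminal]
4. n2.wid = 27  [c.lab + 12]
5. n2.off = true  [B.tag == 10]
6. n2.idx = 7  [c.lab - 8]
7. n6.sig = false  [terminal]
8. n5.env = 3  [3]
9. n5.hot = false  [f.sig == true]
10. n5.val = "km"  ["km"]
11. n5.lim = "vy"  ["vy"]
12. n7.cnt = 1  [S₁.env * 3 - 8]
13. n8.off = "mk"  [terminal]
14. n9.off = "kp"  [terminal]
15. n10.tag = true  [terminal]
16. n7.lab = 22  [len(h₁.off) + 20]
17. n11.idx = 8  [terminal]
18. n4.env = 2  [A.lab * -2 + 46]
19. n4.hot = true  [S₁.hot == false]
20. n4.val = "wvy"  ["w" ++ S₁.lim]
21. n4.lim = "vykm"  [S₁.lim ++ S₁.val]
22. n12.mk = -5  [terminal]
23. n1.lab = -8  [(if B.off then B.idx else S.env) - 15]
24. n0.env = 17  [A.lab + 25]
25. n0.hot = true  [A.lab > -9]
26. n0.val = "uv"  ["uv"]
27. n0.lim = "zp"  ["zp"]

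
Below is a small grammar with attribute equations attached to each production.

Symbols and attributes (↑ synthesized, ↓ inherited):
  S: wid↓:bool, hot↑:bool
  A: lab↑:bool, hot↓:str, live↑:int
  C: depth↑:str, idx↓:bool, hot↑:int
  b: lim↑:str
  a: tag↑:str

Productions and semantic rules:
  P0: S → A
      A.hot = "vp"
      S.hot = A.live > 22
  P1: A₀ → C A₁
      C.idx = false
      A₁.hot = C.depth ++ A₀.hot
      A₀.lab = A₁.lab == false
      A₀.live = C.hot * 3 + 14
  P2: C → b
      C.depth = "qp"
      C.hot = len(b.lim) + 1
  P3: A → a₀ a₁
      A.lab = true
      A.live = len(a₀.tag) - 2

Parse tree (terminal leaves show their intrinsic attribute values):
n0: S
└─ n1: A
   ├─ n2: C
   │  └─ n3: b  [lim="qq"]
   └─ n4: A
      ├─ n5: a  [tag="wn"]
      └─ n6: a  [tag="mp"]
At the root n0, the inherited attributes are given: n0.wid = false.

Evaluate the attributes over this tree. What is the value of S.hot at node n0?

true

1. n0.wid = false  [given at root]
2. n1.hot = "vp"  ["vp"]
3. n2.idx = false  [false]
4. n3.lim = "qq"  [terminal]
5. n2.depth = "qp"  ["qp"]
6. n2.hot = 3  [len(b.lim) + 1]
7. n4.hot = "qpvp"  [C.depth ++ A₀.hot]
8. n5.tag = "wn"  [terminal]
9. n6.tag = "mp"  [terminal]
10. n4.lab = true  [true]
11. n4.live = 0  [len(a₀.tag) - 2]
12. n1.lab = false  [A₁.lab == false]
13. n1.live = 23  [C.hot * 3 + 14]
14. n0.hot = true  [A.live > 22]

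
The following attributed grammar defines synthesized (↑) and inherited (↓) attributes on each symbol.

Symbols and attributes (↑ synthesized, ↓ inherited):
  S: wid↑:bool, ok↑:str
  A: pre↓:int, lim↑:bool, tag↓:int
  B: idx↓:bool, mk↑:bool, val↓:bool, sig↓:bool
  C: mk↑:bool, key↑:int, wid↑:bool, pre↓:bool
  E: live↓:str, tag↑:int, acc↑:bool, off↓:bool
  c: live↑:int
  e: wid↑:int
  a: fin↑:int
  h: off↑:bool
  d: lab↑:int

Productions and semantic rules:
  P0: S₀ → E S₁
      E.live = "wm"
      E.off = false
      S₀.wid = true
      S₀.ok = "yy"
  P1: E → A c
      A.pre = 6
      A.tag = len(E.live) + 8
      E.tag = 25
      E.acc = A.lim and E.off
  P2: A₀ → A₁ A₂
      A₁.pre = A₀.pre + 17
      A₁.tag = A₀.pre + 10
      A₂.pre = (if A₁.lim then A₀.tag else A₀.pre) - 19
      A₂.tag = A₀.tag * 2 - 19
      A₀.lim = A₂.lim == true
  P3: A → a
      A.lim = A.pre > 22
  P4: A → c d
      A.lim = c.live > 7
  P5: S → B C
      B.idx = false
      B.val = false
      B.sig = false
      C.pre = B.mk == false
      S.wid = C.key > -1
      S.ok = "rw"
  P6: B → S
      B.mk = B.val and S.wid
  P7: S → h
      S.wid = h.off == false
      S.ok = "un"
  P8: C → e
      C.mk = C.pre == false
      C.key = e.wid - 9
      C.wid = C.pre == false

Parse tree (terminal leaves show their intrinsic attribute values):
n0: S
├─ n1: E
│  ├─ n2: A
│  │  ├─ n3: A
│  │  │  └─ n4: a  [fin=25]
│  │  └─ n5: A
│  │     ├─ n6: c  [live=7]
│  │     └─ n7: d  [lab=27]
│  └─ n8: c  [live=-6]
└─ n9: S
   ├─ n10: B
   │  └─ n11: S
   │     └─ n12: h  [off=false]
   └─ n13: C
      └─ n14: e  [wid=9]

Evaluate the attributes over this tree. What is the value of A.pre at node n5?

-9

1. n1.live = "wm"  ["wm"]
2. n1.off = false  [false]
3. n2.pre = 6  [6]
4. n2.tag = 10  [len(E.live) + 8]
5. n3.pre = 23  [A₀.pre + 17]
6. n3.tag = 16  [A₀.pre + 10]
7. n4.fin = 25  [terminal]
8. n3.lim = true  [A.pre > 22]
9. n5.pre = -9  [(if A₁.lim then A₀.tag else A₀.pre) - 19]
10. n5.tag = 1  [A₀.tag * 2 - 19]
11. n6.live = 7  [terminal]
12. n7.lab = 27  [terminal]
13. n5.lim = false  [c.live > 7]
14. n2.lim = false  [A₂.lim == true]
15. n8.live = -6  [terminal]
16. n1.tag = 25  [25]
17. n1.acc = false  [A.lim and E.off]
18. n10.idx = false  [false]
19. n10.val = false  [false]
20. n10.sig = false  [false]
21. n12.off = false  [terminal]
22. n11.wid = true  [h.off == false]
23. n11.ok = "un"  ["un"]
24. n10.mk = false  [B.val and S.wid]
25. n13.pre = true  [B.mk == false]
26. n14.wid = 9  [terminal]
27. n13.mk = false  [C.pre == false]
28. n13.key = 0  [e.wid - 9]
29. n13.wid = false  [C.pre == false]
30. n9.wid = true  [C.key > -1]
31. n9.ok = "rw"  ["rw"]
32. n0.wid = true  [true]
33. n0.ok = "yy"  ["yy"]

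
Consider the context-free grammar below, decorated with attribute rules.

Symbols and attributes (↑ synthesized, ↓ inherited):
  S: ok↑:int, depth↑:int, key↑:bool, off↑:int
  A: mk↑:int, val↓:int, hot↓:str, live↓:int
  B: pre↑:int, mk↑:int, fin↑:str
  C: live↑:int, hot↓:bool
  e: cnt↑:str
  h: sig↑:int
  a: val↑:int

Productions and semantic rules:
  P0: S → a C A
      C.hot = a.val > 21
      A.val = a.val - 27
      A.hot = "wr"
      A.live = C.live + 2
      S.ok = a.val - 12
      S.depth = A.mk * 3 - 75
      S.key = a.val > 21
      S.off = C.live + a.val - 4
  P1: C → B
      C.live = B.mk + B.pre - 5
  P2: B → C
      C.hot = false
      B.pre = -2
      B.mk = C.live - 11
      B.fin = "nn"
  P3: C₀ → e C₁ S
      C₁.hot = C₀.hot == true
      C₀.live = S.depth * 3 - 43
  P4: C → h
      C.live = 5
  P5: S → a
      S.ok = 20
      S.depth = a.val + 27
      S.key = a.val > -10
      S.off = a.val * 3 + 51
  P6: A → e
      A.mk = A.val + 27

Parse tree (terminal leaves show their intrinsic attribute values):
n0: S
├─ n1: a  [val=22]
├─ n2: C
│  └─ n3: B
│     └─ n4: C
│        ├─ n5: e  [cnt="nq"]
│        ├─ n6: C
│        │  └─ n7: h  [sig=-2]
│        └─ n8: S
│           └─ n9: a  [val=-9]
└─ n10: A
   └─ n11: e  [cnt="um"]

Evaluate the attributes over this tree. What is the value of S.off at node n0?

1. n1.val = 22  [terminal]
2. n2.hot = true  [a.val > 21]
3. n4.hot = false  [false]
4. n5.cnt = "nq"  [terminal]
5. n6.hot = false  [C₀.hot == true]
6. n7.sig = -2  [terminal]
7. n6.live = 5  [5]
8. n9.val = -9  [terminal]
9. n8.ok = 20  [20]
10. n8.depth = 18  [a.val + 27]
11. n8.key = true  [a.val > -10]
12. n8.off = 24  [a.val * 3 + 51]
13. n4.live = 11  [S.depth * 3 - 43]
14. n3.pre = -2  [-2]
15. n3.mk = 0  [C.live - 11]
16. n3.fin = "nn"  ["nn"]
17. n2.live = -7  [B.mk + B.pre - 5]
18. n10.val = -5  [a.val - 27]
19. n10.hot = "wr"  ["wr"]
20. n10.live = -5  [C.live + 2]
21. n11.cnt = "um"  [terminal]
22. n10.mk = 22  [A.val + 27]
23. n0.ok = 10  [a.val - 12]
24. n0.depth = -9  [A.mk * 3 - 75]
25. n0.key = true  [a.val > 21]
26. n0.off = 11  [C.live + a.val - 4]

11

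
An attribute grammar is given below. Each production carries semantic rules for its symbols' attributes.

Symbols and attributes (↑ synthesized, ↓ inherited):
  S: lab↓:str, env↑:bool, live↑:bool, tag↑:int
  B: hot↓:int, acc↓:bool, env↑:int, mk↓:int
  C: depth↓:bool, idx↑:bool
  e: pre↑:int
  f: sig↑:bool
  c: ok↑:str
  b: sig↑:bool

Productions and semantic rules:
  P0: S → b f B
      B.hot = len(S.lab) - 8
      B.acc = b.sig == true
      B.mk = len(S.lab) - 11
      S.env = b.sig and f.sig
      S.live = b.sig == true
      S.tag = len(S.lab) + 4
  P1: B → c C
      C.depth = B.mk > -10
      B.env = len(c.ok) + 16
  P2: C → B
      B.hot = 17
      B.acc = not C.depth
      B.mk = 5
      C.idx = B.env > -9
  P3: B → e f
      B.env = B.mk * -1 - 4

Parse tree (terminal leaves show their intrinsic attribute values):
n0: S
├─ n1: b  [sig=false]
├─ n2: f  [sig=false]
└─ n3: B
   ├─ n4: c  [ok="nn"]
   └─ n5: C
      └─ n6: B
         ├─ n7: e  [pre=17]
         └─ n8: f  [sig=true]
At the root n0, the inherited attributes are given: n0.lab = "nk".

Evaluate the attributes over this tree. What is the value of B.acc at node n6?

1. n0.lab = "nk"  [given at root]
2. n1.sig = false  [terminal]
3. n2.sig = false  [terminal]
4. n3.hot = -6  [len(S.lab) - 8]
5. n3.acc = false  [b.sig == true]
6. n3.mk = -9  [len(S.lab) - 11]
7. n4.ok = "nn"  [terminal]
8. n5.depth = true  [B.mk > -10]
9. n6.hot = 17  [17]
10. n6.acc = false  [not C.depth]
11. n6.mk = 5  [5]
12. n7.pre = 17  [terminal]
13. n8.sig = true  [terminal]
14. n6.env = -9  [B.mk * -1 - 4]
15. n5.idx = false  [B.env > -9]
16. n3.env = 18  [len(c.ok) + 16]
17. n0.env = false  [b.sig and f.sig]
18. n0.live = false  [b.sig == true]
19. n0.tag = 6  [len(S.lab) + 4]

false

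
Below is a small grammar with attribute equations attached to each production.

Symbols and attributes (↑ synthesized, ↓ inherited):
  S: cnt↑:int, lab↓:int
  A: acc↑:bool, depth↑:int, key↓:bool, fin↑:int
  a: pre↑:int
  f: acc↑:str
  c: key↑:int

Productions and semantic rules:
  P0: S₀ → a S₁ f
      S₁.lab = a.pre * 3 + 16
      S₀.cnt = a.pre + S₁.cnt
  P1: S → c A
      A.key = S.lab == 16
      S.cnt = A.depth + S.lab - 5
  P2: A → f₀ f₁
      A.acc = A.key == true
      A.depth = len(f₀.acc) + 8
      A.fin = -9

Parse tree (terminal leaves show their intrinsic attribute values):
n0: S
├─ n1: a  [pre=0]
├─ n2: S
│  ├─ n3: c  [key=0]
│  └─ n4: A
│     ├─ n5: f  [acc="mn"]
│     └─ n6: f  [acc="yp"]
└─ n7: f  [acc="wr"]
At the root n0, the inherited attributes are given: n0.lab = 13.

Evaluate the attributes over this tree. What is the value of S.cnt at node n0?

21

1. n0.lab = 13  [given at root]
2. n1.pre = 0  [terminal]
3. n2.lab = 16  [a.pre * 3 + 16]
4. n3.key = 0  [terminal]
5. n4.key = true  [S.lab == 16]
6. n5.acc = "mn"  [terminal]
7. n6.acc = "yp"  [terminal]
8. n4.acc = true  [A.key == true]
9. n4.depth = 10  [len(f₀.acc) + 8]
10. n4.fin = -9  [-9]
11. n2.cnt = 21  [A.depth + S.lab - 5]
12. n7.acc = "wr"  [terminal]
13. n0.cnt = 21  [a.pre + S₁.cnt]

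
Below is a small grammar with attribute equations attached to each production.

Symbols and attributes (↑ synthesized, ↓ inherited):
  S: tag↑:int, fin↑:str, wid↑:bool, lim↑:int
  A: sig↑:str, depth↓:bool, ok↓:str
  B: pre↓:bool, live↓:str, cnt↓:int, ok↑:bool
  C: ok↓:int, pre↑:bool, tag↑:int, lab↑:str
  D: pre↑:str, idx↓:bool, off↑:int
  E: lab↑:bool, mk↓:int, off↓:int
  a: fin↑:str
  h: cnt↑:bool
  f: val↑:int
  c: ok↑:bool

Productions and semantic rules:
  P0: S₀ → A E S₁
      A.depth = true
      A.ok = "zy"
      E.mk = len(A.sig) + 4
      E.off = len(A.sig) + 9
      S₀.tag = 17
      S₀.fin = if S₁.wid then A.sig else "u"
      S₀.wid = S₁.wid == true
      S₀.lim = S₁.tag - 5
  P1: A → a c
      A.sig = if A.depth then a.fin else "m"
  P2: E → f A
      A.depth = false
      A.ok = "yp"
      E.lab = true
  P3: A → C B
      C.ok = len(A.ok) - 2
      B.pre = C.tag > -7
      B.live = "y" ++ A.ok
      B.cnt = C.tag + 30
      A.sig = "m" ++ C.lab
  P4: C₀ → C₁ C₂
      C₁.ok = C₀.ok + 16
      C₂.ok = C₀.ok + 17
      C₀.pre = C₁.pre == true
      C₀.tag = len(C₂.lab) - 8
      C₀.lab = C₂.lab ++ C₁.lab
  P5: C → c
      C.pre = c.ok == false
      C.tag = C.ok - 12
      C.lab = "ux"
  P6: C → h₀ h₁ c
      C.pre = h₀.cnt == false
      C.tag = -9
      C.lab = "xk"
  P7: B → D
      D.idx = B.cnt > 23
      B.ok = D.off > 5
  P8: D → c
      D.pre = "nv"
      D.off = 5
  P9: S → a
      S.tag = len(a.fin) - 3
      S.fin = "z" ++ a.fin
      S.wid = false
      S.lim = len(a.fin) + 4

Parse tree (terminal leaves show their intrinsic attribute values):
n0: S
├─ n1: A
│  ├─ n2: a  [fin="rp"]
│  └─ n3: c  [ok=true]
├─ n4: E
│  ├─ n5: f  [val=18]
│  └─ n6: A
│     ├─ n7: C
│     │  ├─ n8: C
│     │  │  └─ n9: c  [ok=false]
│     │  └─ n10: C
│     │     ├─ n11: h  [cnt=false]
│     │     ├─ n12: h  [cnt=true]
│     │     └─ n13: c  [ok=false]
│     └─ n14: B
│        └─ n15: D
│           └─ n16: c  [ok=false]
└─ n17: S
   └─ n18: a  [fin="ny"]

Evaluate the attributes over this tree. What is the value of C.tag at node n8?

1. n1.depth = true  [true]
2. n1.ok = "zy"  ["zy"]
3. n2.fin = "rp"  [terminal]
4. n3.ok = true  [terminal]
5. n1.sig = "rp"  [if A.depth then a.fin else "m"]
6. n4.mk = 6  [len(A.sig) + 4]
7. n4.off = 11  [len(A.sig) + 9]
8. n5.val = 18  [terminal]
9. n6.depth = false  [false]
10. n6.ok = "yp"  ["yp"]
11. n7.ok = 0  [len(A.ok) - 2]
12. n8.ok = 16  [C₀.ok + 16]
13. n9.ok = false  [terminal]
14. n8.pre = true  [c.ok == false]
15. n8.tag = 4  [C.ok - 12]
16. n8.lab = "ux"  ["ux"]
17. n10.ok = 17  [C₀.ok + 17]
18. n11.cnt = false  [terminal]
19. n12.cnt = true  [terminal]
20. n13.ok = false  [terminal]
21. n10.pre = true  [h₀.cnt == false]
22. n10.tag = -9  [-9]
23. n10.lab = "xk"  ["xk"]
24. n7.pre = true  [C₁.pre == true]
25. n7.tag = -6  [len(C₂.lab) - 8]
26. n7.lab = "xkux"  [C₂.lab ++ C₁.lab]
27. n14.pre = true  [C.tag > -7]
28. n14.live = "yyp"  ["y" ++ A.ok]
29. n14.cnt = 24  [C.tag + 30]
30. n15.idx = true  [B.cnt > 23]
31. n16.ok = false  [terminal]
32. n15.pre = "nv"  ["nv"]
33. n15.off = 5  [5]
34. n14.ok = false  [D.off > 5]
35. n6.sig = "mxkux"  ["m" ++ C.lab]
36. n4.lab = true  [true]
37. n18.fin = "ny"  [terminal]
38. n17.tag = -1  [len(a.fin) - 3]
39. n17.fin = "zny"  ["z" ++ a.fin]
40. n17.wid = false  [false]
41. n17.lim = 6  [len(a.fin) + 4]
42. n0.tag = 17  [17]
43. n0.fin = "u"  [if S₁.wid then A.sig else "u"]
44. n0.wid = false  [S₁.wid == true]
45. n0.lim = -6  [S₁.tag - 5]

4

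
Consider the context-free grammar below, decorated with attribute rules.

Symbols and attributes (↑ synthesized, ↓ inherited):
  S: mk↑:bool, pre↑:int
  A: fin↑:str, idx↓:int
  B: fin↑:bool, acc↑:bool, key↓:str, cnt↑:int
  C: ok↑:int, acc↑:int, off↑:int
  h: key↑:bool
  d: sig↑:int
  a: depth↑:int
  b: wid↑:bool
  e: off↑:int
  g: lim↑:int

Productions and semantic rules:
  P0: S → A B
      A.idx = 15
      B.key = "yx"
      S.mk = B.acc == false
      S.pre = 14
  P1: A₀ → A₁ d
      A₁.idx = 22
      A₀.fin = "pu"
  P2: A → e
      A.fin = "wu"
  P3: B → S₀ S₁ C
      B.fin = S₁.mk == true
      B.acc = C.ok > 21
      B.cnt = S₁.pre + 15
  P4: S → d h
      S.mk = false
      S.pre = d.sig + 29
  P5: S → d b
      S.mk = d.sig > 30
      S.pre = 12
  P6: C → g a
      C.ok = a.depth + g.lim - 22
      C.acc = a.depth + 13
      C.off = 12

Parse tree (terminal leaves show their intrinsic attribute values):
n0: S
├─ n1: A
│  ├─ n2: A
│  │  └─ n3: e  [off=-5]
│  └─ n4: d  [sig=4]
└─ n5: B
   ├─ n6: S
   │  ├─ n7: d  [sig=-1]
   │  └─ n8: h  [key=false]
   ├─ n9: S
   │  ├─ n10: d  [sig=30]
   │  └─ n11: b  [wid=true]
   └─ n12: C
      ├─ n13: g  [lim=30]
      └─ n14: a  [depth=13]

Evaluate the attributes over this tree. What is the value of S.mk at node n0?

true

1. n1.idx = 15  [15]
2. n2.idx = 22  [22]
3. n3.off = -5  [terminal]
4. n2.fin = "wu"  ["wu"]
5. n4.sig = 4  [terminal]
6. n1.fin = "pu"  ["pu"]
7. n5.key = "yx"  ["yx"]
8. n7.sig = -1  [terminal]
9. n8.key = false  [terminal]
10. n6.mk = false  [false]
11. n6.pre = 28  [d.sig + 29]
12. n10.sig = 30  [terminal]
13. n11.wid = true  [terminal]
14. n9.mk = false  [d.sig > 30]
15. n9.pre = 12  [12]
16. n13.lim = 30  [terminal]
17. n14.depth = 13  [terminal]
18. n12.ok = 21  [a.depth + g.lim - 22]
19. n12.acc = 26  [a.depth + 13]
20. n12.off = 12  [12]
21. n5.fin = false  [S₁.mk == true]
22. n5.acc = false  [C.ok > 21]
23. n5.cnt = 27  [S₁.pre + 15]
24. n0.mk = true  [B.acc == false]
25. n0.pre = 14  [14]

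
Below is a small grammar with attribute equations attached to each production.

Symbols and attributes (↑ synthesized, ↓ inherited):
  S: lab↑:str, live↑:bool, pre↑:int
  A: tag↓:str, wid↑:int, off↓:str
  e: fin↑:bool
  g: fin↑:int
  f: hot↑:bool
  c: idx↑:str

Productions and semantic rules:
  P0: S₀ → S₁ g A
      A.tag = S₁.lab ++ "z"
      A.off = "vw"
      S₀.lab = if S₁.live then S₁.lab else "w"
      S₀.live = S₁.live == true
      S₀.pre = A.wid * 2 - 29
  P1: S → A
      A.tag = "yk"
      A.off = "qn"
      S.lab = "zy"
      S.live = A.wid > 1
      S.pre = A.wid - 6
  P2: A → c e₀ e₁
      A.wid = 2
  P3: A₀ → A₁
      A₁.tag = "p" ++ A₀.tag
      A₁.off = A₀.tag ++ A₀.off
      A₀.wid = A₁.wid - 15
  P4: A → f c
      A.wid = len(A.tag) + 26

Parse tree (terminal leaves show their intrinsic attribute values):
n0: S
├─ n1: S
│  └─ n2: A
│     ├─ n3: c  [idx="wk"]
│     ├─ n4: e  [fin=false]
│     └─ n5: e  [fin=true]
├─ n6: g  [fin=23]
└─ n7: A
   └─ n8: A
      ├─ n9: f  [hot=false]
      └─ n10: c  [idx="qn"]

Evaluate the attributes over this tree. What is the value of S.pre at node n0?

1

1. n2.tag = "yk"  ["yk"]
2. n2.off = "qn"  ["qn"]
3. n3.idx = "wk"  [terminal]
4. n4.fin = false  [terminal]
5. n5.fin = true  [terminal]
6. n2.wid = 2  [2]
7. n1.lab = "zy"  ["zy"]
8. n1.live = true  [A.wid > 1]
9. n1.pre = -4  [A.wid - 6]
10. n6.fin = 23  [terminal]
11. n7.tag = "zyz"  [S₁.lab ++ "z"]
12. n7.off = "vw"  ["vw"]
13. n8.tag = "pzyz"  ["p" ++ A₀.tag]
14. n8.off = "zyzvw"  [A₀.tag ++ A₀.off]
15. n9.hot = false  [terminal]
16. n10.idx = "qn"  [terminal]
17. n8.wid = 30  [len(A.tag) + 26]
18. n7.wid = 15  [A₁.wid - 15]
19. n0.lab = "zy"  [if S₁.live then S₁.lab else "w"]
20. n0.live = true  [S₁.live == true]
21. n0.pre = 1  [A.wid * 2 - 29]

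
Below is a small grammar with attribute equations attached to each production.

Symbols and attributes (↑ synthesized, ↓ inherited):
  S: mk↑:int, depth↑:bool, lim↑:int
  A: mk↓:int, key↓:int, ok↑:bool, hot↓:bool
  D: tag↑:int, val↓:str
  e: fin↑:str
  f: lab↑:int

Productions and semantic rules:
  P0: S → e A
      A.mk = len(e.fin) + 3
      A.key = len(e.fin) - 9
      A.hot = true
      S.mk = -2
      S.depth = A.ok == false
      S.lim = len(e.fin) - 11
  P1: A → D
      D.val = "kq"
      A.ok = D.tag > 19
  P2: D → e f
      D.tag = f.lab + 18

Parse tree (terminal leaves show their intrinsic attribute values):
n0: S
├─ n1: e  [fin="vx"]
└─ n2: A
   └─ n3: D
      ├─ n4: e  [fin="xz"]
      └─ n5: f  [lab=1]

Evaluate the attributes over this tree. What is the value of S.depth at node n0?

true

1. n1.fin = "vx"  [terminal]
2. n2.mk = 5  [len(e.fin) + 3]
3. n2.key = -7  [len(e.fin) - 9]
4. n2.hot = true  [true]
5. n3.val = "kq"  ["kq"]
6. n4.fin = "xz"  [terminal]
7. n5.lab = 1  [terminal]
8. n3.tag = 19  [f.lab + 18]
9. n2.ok = false  [D.tag > 19]
10. n0.mk = -2  [-2]
11. n0.depth = true  [A.ok == false]
12. n0.lim = -9  [len(e.fin) - 11]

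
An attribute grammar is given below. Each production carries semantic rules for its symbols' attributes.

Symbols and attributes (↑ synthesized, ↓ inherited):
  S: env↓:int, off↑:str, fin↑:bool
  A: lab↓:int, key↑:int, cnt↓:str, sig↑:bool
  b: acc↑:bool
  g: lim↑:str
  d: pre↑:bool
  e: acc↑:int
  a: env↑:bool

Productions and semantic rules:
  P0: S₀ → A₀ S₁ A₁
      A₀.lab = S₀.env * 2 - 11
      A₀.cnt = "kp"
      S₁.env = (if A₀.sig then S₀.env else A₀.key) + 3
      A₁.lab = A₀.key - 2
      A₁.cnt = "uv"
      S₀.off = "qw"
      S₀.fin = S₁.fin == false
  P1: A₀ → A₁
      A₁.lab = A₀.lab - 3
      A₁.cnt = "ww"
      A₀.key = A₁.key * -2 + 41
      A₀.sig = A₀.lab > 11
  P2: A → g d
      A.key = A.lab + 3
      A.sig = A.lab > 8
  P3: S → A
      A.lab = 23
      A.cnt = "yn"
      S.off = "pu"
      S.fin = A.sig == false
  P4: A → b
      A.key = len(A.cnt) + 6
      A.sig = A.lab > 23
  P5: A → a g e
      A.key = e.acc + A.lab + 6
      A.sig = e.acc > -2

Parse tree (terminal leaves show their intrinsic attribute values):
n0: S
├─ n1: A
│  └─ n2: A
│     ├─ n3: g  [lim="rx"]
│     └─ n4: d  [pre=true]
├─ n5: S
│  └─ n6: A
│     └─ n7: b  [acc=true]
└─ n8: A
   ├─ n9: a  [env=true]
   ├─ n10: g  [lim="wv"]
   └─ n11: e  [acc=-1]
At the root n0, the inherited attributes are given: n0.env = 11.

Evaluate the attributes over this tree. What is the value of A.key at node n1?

1. n0.env = 11  [given at root]
2. n1.lab = 11  [S₀.env * 2 - 11]
3. n1.cnt = "kp"  ["kp"]
4. n2.lab = 8  [A₀.lab - 3]
5. n2.cnt = "ww"  ["ww"]
6. n3.lim = "rx"  [terminal]
7. n4.pre = true  [terminal]
8. n2.key = 11  [A.lab + 3]
9. n2.sig = false  [A.lab > 8]
10. n1.key = 19  [A₁.key * -2 + 41]
11. n1.sig = false  [A₀.lab > 11]
12. n5.env = 22  [(if A₀.sig then S₀.env else A₀.key) + 3]
13. n6.lab = 23  [23]
14. n6.cnt = "yn"  ["yn"]
15. n7.acc = true  [terminal]
16. n6.key = 8  [len(A.cnt) + 6]
17. n6.sig = false  [A.lab > 23]
18. n5.off = "pu"  ["pu"]
19. n5.fin = true  [A.sig == false]
20. n8.lab = 17  [A₀.key - 2]
21. n8.cnt = "uv"  ["uv"]
22. n9.env = true  [terminal]
23. n10.lim = "wv"  [terminal]
24. n11.acc = -1  [terminal]
25. n8.key = 22  [e.acc + A.lab + 6]
26. n8.sig = true  [e.acc > -2]
27. n0.off = "qw"  ["qw"]
28. n0.fin = false  [S₁.fin == false]

19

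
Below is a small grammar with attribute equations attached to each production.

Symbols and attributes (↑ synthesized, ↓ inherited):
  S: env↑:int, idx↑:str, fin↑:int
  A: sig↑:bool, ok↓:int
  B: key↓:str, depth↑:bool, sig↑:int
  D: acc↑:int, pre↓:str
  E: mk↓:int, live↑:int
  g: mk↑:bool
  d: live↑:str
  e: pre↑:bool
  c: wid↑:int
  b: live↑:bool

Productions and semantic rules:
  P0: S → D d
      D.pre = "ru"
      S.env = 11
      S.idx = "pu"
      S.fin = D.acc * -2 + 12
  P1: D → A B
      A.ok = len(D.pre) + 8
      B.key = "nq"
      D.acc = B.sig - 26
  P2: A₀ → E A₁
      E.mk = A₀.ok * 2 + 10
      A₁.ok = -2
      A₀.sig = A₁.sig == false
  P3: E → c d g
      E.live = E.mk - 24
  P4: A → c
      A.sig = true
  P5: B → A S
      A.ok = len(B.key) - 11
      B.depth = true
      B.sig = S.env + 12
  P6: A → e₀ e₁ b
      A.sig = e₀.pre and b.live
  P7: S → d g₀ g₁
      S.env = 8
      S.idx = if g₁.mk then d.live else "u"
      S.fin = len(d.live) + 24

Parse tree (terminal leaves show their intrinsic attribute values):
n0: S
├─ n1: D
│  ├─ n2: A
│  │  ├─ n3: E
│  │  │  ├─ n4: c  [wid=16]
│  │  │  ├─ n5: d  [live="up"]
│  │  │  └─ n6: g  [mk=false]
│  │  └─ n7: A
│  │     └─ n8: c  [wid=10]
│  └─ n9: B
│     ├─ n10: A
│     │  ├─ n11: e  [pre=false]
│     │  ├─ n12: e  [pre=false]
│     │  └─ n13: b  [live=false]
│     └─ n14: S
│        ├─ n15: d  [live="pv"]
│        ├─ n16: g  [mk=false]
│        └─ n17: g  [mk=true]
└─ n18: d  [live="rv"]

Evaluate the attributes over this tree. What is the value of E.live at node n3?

1. n1.pre = "ru"  ["ru"]
2. n2.ok = 10  [len(D.pre) + 8]
3. n3.mk = 30  [A₀.ok * 2 + 10]
4. n4.wid = 16  [terminal]
5. n5.live = "up"  [terminal]
6. n6.mk = false  [terminal]
7. n3.live = 6  [E.mk - 24]
8. n7.ok = -2  [-2]
9. n8.wid = 10  [terminal]
10. n7.sig = true  [true]
11. n2.sig = false  [A₁.sig == false]
12. n9.key = "nq"  ["nq"]
13. n10.ok = -9  [len(B.key) - 11]
14. n11.pre = false  [terminal]
15. n12.pre = false  [terminal]
16. n13.live = false  [terminal]
17. n10.sig = false  [e₀.pre and b.live]
18. n15.live = "pv"  [terminal]
19. n16.mk = false  [terminal]
20. n17.mk = true  [terminal]
21. n14.env = 8  [8]
22. n14.idx = "pv"  [if g₁.mk then d.live else "u"]
23. n14.fin = 26  [len(d.live) + 24]
24. n9.depth = true  [true]
25. n9.sig = 20  [S.env + 12]
26. n1.acc = -6  [B.sig - 26]
27. n18.live = "rv"  [terminal]
28. n0.env = 11  [11]
29. n0.idx = "pu"  ["pu"]
30. n0.fin = 24  [D.acc * -2 + 12]

6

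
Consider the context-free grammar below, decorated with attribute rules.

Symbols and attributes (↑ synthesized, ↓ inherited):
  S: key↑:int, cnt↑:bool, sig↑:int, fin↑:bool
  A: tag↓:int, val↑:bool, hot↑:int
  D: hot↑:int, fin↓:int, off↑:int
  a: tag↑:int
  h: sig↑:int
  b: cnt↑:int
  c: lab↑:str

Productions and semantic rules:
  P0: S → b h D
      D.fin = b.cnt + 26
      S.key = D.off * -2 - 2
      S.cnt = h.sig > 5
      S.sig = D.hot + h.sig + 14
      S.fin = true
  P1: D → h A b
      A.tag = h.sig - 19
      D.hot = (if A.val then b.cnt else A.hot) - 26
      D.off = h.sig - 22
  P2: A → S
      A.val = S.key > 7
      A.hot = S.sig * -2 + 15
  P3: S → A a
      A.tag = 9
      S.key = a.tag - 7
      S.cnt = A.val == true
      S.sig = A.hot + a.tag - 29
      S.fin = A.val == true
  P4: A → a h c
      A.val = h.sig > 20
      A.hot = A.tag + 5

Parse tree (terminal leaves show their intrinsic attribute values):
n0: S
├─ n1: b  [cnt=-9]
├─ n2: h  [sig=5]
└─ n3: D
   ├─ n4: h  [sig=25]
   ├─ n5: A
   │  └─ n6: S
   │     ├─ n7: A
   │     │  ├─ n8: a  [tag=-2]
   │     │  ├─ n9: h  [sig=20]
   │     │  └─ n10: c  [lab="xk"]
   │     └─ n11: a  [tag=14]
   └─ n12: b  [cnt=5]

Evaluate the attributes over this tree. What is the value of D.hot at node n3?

1. n1.cnt = -9  [terminal]
2. n2.sig = 5  [terminal]
3. n3.fin = 17  [b.cnt + 26]
4. n4.sig = 25  [terminal]
5. n5.tag = 6  [h.sig - 19]
6. n7.tag = 9  [9]
7. n8.tag = -2  [terminal]
8. n9.sig = 20  [terminal]
9. n10.lab = "xk"  [terminal]
10. n7.val = false  [h.sig > 20]
11. n7.hot = 14  [A.tag + 5]
12. n11.tag = 14  [terminal]
13. n6.key = 7  [a.tag - 7]
14. n6.cnt = false  [A.val == true]
15. n6.sig = -1  [A.hot + a.tag - 29]
16. n6.fin = false  [A.val == true]
17. n5.val = false  [S.key > 7]
18. n5.hot = 17  [S.sig * -2 + 15]
19. n12.cnt = 5  [terminal]
20. n3.hot = -9  [(if A.val then b.cnt else A.hot) - 26]
21. n3.off = 3  [h.sig - 22]
22. n0.key = -8  [D.off * -2 - 2]
23. n0.cnt = false  [h.sig > 5]
24. n0.sig = 10  [D.hot + h.sig + 14]
25. n0.fin = true  [true]

-9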